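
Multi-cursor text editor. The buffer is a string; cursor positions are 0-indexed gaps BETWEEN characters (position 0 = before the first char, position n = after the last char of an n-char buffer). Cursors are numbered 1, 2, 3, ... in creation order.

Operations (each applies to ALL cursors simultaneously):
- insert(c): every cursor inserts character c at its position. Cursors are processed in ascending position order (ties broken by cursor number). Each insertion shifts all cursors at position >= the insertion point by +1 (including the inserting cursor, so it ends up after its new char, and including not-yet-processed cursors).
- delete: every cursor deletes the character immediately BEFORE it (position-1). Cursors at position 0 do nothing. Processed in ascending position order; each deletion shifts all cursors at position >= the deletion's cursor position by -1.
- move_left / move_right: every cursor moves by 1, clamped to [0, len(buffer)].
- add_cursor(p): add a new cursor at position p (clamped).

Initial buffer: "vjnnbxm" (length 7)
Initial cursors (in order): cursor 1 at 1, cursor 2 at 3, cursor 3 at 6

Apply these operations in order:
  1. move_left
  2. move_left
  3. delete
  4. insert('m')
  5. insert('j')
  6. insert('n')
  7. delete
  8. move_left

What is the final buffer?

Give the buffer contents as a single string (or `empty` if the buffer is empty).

Answer: mmjjjnmjbxm

Derivation:
After op 1 (move_left): buffer="vjnnbxm" (len 7), cursors c1@0 c2@2 c3@5, authorship .......
After op 2 (move_left): buffer="vjnnbxm" (len 7), cursors c1@0 c2@1 c3@4, authorship .......
After op 3 (delete): buffer="jnbxm" (len 5), cursors c1@0 c2@0 c3@2, authorship .....
After op 4 (insert('m')): buffer="mmjnmbxm" (len 8), cursors c1@2 c2@2 c3@5, authorship 12..3...
After op 5 (insert('j')): buffer="mmjjjnmjbxm" (len 11), cursors c1@4 c2@4 c3@8, authorship 1212..33...
After op 6 (insert('n')): buffer="mmjjnnjnmjnbxm" (len 14), cursors c1@6 c2@6 c3@11, authorship 121212..333...
After op 7 (delete): buffer="mmjjjnmjbxm" (len 11), cursors c1@4 c2@4 c3@8, authorship 1212..33...
After op 8 (move_left): buffer="mmjjjnmjbxm" (len 11), cursors c1@3 c2@3 c3@7, authorship 1212..33...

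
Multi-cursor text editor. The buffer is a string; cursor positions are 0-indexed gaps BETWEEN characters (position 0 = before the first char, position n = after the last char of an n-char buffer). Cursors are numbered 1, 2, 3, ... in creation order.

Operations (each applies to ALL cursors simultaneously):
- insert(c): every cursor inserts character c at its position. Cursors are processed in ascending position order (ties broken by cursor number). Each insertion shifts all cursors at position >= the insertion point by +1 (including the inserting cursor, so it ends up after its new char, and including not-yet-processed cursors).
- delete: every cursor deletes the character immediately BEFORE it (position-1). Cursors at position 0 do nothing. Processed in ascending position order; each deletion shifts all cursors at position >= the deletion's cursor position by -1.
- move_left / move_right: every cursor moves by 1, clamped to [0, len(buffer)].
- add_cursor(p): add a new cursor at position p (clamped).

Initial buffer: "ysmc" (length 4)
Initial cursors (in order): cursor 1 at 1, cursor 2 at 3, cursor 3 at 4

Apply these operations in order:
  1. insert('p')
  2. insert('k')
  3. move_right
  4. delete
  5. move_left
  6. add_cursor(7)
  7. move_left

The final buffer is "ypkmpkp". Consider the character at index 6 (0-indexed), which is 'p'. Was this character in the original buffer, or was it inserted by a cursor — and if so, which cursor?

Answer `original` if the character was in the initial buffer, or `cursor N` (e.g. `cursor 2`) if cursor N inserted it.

Answer: cursor 3

Derivation:
After op 1 (insert('p')): buffer="ypsmpcp" (len 7), cursors c1@2 c2@5 c3@7, authorship .1..2.3
After op 2 (insert('k')): buffer="ypksmpkcpk" (len 10), cursors c1@3 c2@7 c3@10, authorship .11..22.33
After op 3 (move_right): buffer="ypksmpkcpk" (len 10), cursors c1@4 c2@8 c3@10, authorship .11..22.33
After op 4 (delete): buffer="ypkmpkp" (len 7), cursors c1@3 c2@6 c3@7, authorship .11.223
After op 5 (move_left): buffer="ypkmpkp" (len 7), cursors c1@2 c2@5 c3@6, authorship .11.223
After op 6 (add_cursor(7)): buffer="ypkmpkp" (len 7), cursors c1@2 c2@5 c3@6 c4@7, authorship .11.223
After op 7 (move_left): buffer="ypkmpkp" (len 7), cursors c1@1 c2@4 c3@5 c4@6, authorship .11.223
Authorship (.=original, N=cursor N): . 1 1 . 2 2 3
Index 6: author = 3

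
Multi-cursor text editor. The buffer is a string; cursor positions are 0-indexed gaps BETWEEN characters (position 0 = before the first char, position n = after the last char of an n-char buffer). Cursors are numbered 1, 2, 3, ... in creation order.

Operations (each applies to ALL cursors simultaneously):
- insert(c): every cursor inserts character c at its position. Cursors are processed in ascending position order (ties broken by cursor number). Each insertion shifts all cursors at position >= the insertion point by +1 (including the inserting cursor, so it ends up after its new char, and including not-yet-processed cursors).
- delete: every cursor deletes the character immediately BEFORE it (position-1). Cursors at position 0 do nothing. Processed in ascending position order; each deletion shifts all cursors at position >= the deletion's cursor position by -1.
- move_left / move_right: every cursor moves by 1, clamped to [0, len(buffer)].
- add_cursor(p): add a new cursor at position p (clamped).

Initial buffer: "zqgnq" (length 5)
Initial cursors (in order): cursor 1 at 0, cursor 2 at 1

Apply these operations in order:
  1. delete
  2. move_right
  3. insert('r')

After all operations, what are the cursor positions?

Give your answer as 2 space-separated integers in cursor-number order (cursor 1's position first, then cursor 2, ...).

After op 1 (delete): buffer="qgnq" (len 4), cursors c1@0 c2@0, authorship ....
After op 2 (move_right): buffer="qgnq" (len 4), cursors c1@1 c2@1, authorship ....
After op 3 (insert('r')): buffer="qrrgnq" (len 6), cursors c1@3 c2@3, authorship .12...

Answer: 3 3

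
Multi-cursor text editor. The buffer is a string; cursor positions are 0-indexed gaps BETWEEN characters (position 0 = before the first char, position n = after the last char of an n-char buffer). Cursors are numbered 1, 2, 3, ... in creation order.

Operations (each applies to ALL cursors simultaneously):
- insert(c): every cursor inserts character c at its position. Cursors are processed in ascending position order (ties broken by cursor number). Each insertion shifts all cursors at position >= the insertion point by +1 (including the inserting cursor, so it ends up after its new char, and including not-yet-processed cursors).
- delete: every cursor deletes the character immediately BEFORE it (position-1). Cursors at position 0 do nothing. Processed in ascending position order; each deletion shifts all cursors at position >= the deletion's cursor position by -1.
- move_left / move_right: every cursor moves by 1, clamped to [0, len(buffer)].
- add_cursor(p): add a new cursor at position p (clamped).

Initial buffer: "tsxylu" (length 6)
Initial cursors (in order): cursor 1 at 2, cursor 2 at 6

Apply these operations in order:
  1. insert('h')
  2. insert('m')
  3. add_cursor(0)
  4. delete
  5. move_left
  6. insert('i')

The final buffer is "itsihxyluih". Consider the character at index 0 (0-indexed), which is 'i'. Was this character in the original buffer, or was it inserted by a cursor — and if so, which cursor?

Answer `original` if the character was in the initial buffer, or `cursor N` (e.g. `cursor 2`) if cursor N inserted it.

After op 1 (insert('h')): buffer="tshxyluh" (len 8), cursors c1@3 c2@8, authorship ..1....2
After op 2 (insert('m')): buffer="tshmxyluhm" (len 10), cursors c1@4 c2@10, authorship ..11....22
After op 3 (add_cursor(0)): buffer="tshmxyluhm" (len 10), cursors c3@0 c1@4 c2@10, authorship ..11....22
After op 4 (delete): buffer="tshxyluh" (len 8), cursors c3@0 c1@3 c2@8, authorship ..1....2
After op 5 (move_left): buffer="tshxyluh" (len 8), cursors c3@0 c1@2 c2@7, authorship ..1....2
After op 6 (insert('i')): buffer="itsihxyluih" (len 11), cursors c3@1 c1@4 c2@10, authorship 3..11....22
Authorship (.=original, N=cursor N): 3 . . 1 1 . . . . 2 2
Index 0: author = 3

Answer: cursor 3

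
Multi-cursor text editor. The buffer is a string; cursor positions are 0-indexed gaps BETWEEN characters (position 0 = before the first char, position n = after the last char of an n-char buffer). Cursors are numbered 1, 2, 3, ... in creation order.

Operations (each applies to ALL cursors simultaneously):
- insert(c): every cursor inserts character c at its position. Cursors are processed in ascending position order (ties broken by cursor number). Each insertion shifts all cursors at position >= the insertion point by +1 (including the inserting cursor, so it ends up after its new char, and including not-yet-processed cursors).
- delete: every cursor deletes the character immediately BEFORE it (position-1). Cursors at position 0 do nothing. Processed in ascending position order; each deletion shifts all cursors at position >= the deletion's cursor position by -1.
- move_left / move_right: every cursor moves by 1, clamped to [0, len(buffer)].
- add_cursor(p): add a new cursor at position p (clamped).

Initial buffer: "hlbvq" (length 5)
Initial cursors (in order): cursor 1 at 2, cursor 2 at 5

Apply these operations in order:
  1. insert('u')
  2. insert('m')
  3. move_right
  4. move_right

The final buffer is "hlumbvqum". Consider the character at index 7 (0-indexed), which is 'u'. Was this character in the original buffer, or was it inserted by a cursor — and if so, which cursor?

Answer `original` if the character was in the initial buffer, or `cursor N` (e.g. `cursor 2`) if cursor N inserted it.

Answer: cursor 2

Derivation:
After op 1 (insert('u')): buffer="hlubvqu" (len 7), cursors c1@3 c2@7, authorship ..1...2
After op 2 (insert('m')): buffer="hlumbvqum" (len 9), cursors c1@4 c2@9, authorship ..11...22
After op 3 (move_right): buffer="hlumbvqum" (len 9), cursors c1@5 c2@9, authorship ..11...22
After op 4 (move_right): buffer="hlumbvqum" (len 9), cursors c1@6 c2@9, authorship ..11...22
Authorship (.=original, N=cursor N): . . 1 1 . . . 2 2
Index 7: author = 2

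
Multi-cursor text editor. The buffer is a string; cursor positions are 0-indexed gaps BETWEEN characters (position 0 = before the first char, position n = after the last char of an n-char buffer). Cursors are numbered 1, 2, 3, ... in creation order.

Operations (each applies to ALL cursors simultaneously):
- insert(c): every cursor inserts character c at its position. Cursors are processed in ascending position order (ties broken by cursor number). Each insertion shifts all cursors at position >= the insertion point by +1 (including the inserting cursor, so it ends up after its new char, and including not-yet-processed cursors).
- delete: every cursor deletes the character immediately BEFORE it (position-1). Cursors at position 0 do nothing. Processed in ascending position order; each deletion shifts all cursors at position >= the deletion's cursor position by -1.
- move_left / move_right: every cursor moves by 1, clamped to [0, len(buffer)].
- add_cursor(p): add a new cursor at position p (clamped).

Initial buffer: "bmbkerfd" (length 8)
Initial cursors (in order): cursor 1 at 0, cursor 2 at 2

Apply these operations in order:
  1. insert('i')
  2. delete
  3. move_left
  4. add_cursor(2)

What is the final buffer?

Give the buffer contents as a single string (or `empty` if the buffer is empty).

After op 1 (insert('i')): buffer="ibmibkerfd" (len 10), cursors c1@1 c2@4, authorship 1..2......
After op 2 (delete): buffer="bmbkerfd" (len 8), cursors c1@0 c2@2, authorship ........
After op 3 (move_left): buffer="bmbkerfd" (len 8), cursors c1@0 c2@1, authorship ........
After op 4 (add_cursor(2)): buffer="bmbkerfd" (len 8), cursors c1@0 c2@1 c3@2, authorship ........

Answer: bmbkerfd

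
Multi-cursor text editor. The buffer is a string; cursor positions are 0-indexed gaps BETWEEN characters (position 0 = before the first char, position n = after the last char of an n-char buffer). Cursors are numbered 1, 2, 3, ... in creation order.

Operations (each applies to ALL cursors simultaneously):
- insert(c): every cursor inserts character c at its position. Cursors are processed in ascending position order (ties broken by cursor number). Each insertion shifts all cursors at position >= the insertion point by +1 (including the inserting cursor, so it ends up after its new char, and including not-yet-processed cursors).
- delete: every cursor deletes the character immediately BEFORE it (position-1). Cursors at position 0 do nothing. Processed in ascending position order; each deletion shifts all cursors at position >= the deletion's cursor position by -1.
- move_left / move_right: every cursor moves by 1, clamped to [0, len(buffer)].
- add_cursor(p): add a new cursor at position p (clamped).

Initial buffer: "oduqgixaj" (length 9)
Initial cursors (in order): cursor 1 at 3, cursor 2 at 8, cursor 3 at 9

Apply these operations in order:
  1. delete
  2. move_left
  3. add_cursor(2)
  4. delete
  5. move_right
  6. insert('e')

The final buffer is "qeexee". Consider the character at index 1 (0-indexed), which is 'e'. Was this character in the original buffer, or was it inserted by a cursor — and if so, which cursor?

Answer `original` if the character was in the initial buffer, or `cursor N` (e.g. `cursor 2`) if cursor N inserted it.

After op 1 (delete): buffer="odqgix" (len 6), cursors c1@2 c2@6 c3@6, authorship ......
After op 2 (move_left): buffer="odqgix" (len 6), cursors c1@1 c2@5 c3@5, authorship ......
After op 3 (add_cursor(2)): buffer="odqgix" (len 6), cursors c1@1 c4@2 c2@5 c3@5, authorship ......
After op 4 (delete): buffer="qx" (len 2), cursors c1@0 c4@0 c2@1 c3@1, authorship ..
After op 5 (move_right): buffer="qx" (len 2), cursors c1@1 c4@1 c2@2 c3@2, authorship ..
After op 6 (insert('e')): buffer="qeexee" (len 6), cursors c1@3 c4@3 c2@6 c3@6, authorship .14.23
Authorship (.=original, N=cursor N): . 1 4 . 2 3
Index 1: author = 1

Answer: cursor 1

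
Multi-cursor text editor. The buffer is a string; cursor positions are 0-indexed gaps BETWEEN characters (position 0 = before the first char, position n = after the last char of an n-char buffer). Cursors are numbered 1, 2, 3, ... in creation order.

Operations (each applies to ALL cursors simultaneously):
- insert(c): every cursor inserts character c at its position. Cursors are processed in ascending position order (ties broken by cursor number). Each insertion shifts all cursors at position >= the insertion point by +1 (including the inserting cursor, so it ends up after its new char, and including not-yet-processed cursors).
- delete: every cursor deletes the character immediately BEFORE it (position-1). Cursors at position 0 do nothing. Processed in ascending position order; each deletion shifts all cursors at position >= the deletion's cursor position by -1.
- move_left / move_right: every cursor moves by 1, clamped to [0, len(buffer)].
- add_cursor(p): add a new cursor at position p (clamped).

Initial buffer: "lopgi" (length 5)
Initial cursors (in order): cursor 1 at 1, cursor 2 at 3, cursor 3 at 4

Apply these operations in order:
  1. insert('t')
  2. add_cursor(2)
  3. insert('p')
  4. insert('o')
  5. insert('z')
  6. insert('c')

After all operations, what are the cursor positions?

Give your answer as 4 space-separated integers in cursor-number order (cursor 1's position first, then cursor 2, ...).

After op 1 (insert('t')): buffer="ltoptgti" (len 8), cursors c1@2 c2@5 c3@7, authorship .1..2.3.
After op 2 (add_cursor(2)): buffer="ltoptgti" (len 8), cursors c1@2 c4@2 c2@5 c3@7, authorship .1..2.3.
After op 3 (insert('p')): buffer="ltppoptpgtpi" (len 12), cursors c1@4 c4@4 c2@8 c3@11, authorship .114..22.33.
After op 4 (insert('o')): buffer="ltppoooptpogtpoi" (len 16), cursors c1@6 c4@6 c2@11 c3@15, authorship .11414..222.333.
After op 5 (insert('z')): buffer="ltppoozzoptpozgtpozi" (len 20), cursors c1@8 c4@8 c2@14 c3@19, authorship .1141414..2222.3333.
After op 6 (insert('c')): buffer="ltppoozzccoptpozcgtpozci" (len 24), cursors c1@10 c4@10 c2@17 c3@23, authorship .114141414..22222.33333.

Answer: 10 17 23 10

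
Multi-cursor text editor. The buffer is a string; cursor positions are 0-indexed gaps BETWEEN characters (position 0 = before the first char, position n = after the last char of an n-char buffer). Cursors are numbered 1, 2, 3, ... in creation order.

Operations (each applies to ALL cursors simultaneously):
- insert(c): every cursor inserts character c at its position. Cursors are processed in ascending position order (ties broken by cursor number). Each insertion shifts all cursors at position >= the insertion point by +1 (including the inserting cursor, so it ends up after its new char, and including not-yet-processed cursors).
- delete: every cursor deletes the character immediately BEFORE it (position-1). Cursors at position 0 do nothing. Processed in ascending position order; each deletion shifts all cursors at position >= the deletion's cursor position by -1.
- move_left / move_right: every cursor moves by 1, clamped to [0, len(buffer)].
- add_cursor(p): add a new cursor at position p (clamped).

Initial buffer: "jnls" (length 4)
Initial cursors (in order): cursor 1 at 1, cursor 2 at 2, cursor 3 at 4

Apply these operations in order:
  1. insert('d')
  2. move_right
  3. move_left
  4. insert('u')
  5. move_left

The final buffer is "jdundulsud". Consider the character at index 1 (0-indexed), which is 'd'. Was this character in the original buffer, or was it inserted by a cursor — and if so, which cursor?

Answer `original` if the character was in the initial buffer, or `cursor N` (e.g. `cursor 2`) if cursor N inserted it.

After op 1 (insert('d')): buffer="jdndlsd" (len 7), cursors c1@2 c2@4 c3@7, authorship .1.2..3
After op 2 (move_right): buffer="jdndlsd" (len 7), cursors c1@3 c2@5 c3@7, authorship .1.2..3
After op 3 (move_left): buffer="jdndlsd" (len 7), cursors c1@2 c2@4 c3@6, authorship .1.2..3
After op 4 (insert('u')): buffer="jdundulsud" (len 10), cursors c1@3 c2@6 c3@9, authorship .11.22..33
After op 5 (move_left): buffer="jdundulsud" (len 10), cursors c1@2 c2@5 c3@8, authorship .11.22..33
Authorship (.=original, N=cursor N): . 1 1 . 2 2 . . 3 3
Index 1: author = 1

Answer: cursor 1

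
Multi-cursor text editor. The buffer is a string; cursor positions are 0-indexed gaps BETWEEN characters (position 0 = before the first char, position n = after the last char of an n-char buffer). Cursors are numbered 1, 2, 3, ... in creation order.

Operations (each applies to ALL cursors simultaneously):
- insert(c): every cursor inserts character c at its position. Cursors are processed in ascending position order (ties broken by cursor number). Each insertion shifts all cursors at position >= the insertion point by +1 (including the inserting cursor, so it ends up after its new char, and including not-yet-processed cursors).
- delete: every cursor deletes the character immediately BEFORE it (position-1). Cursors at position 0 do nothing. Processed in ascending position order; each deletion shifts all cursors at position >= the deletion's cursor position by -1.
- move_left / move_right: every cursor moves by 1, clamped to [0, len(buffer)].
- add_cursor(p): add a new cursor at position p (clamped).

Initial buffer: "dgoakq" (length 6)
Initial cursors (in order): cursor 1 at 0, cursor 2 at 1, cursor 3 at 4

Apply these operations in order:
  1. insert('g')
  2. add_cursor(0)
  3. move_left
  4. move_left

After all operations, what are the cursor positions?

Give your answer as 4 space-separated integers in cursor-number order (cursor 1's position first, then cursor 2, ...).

After op 1 (insert('g')): buffer="gdggoagkq" (len 9), cursors c1@1 c2@3 c3@7, authorship 1.2...3..
After op 2 (add_cursor(0)): buffer="gdggoagkq" (len 9), cursors c4@0 c1@1 c2@3 c3@7, authorship 1.2...3..
After op 3 (move_left): buffer="gdggoagkq" (len 9), cursors c1@0 c4@0 c2@2 c3@6, authorship 1.2...3..
After op 4 (move_left): buffer="gdggoagkq" (len 9), cursors c1@0 c4@0 c2@1 c3@5, authorship 1.2...3..

Answer: 0 1 5 0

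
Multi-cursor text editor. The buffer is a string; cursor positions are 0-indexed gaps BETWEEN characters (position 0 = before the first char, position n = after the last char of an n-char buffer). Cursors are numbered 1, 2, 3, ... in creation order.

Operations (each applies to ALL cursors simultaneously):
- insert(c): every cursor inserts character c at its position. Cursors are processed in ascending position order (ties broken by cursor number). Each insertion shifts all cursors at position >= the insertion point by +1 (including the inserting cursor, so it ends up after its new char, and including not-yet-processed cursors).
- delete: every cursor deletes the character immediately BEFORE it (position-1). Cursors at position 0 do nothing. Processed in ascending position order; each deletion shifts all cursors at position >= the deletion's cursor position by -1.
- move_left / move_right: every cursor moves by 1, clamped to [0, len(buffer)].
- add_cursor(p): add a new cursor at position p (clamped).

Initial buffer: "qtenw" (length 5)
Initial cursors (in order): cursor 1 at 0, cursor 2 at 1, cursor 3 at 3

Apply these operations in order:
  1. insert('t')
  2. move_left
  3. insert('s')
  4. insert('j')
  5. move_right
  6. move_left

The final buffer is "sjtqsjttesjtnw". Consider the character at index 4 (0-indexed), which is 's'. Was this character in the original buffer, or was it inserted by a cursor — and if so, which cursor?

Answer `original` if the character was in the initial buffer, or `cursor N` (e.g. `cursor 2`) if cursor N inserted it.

Answer: cursor 2

Derivation:
After op 1 (insert('t')): buffer="tqttetnw" (len 8), cursors c1@1 c2@3 c3@6, authorship 1.2..3..
After op 2 (move_left): buffer="tqttetnw" (len 8), cursors c1@0 c2@2 c3@5, authorship 1.2..3..
After op 3 (insert('s')): buffer="stqsttestnw" (len 11), cursors c1@1 c2@4 c3@8, authorship 11.22..33..
After op 4 (insert('j')): buffer="sjtqsjttesjtnw" (len 14), cursors c1@2 c2@6 c3@11, authorship 111.222..333..
After op 5 (move_right): buffer="sjtqsjttesjtnw" (len 14), cursors c1@3 c2@7 c3@12, authorship 111.222..333..
After op 6 (move_left): buffer="sjtqsjttesjtnw" (len 14), cursors c1@2 c2@6 c3@11, authorship 111.222..333..
Authorship (.=original, N=cursor N): 1 1 1 . 2 2 2 . . 3 3 3 . .
Index 4: author = 2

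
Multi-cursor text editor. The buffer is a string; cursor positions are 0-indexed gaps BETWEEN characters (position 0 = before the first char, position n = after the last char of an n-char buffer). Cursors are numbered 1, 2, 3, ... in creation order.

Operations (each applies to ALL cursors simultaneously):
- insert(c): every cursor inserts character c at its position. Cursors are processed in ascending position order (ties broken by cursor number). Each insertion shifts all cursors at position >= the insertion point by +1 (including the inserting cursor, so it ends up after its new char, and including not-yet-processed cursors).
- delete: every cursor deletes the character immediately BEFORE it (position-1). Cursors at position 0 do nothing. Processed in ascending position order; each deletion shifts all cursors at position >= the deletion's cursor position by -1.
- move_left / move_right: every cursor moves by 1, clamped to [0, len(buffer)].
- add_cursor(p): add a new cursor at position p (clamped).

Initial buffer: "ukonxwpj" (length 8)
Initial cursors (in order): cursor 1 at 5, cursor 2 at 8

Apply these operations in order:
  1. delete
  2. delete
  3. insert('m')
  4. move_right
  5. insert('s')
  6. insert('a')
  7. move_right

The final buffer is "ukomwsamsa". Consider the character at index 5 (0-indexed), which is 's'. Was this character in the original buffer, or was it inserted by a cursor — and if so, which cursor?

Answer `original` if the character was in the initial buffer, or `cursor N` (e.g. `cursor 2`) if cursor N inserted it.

After op 1 (delete): buffer="ukonwp" (len 6), cursors c1@4 c2@6, authorship ......
After op 2 (delete): buffer="ukow" (len 4), cursors c1@3 c2@4, authorship ....
After op 3 (insert('m')): buffer="ukomwm" (len 6), cursors c1@4 c2@6, authorship ...1.2
After op 4 (move_right): buffer="ukomwm" (len 6), cursors c1@5 c2@6, authorship ...1.2
After op 5 (insert('s')): buffer="ukomwsms" (len 8), cursors c1@6 c2@8, authorship ...1.122
After op 6 (insert('a')): buffer="ukomwsamsa" (len 10), cursors c1@7 c2@10, authorship ...1.11222
After op 7 (move_right): buffer="ukomwsamsa" (len 10), cursors c1@8 c2@10, authorship ...1.11222
Authorship (.=original, N=cursor N): . . . 1 . 1 1 2 2 2
Index 5: author = 1

Answer: cursor 1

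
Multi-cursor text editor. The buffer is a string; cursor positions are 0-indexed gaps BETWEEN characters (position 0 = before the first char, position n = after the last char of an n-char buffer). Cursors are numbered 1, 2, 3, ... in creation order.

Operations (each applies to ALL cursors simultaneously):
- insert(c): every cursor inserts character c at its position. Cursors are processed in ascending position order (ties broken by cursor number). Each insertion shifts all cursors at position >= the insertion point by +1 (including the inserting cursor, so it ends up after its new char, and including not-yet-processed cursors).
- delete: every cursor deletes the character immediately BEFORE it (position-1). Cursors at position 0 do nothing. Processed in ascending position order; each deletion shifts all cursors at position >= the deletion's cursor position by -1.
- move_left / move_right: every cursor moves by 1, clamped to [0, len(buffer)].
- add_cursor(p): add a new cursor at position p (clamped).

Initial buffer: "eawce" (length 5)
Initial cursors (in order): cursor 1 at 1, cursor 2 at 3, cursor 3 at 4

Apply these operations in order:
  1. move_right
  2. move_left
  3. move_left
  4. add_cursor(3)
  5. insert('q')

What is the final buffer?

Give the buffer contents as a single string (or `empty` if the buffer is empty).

After op 1 (move_right): buffer="eawce" (len 5), cursors c1@2 c2@4 c3@5, authorship .....
After op 2 (move_left): buffer="eawce" (len 5), cursors c1@1 c2@3 c3@4, authorship .....
After op 3 (move_left): buffer="eawce" (len 5), cursors c1@0 c2@2 c3@3, authorship .....
After op 4 (add_cursor(3)): buffer="eawce" (len 5), cursors c1@0 c2@2 c3@3 c4@3, authorship .....
After op 5 (insert('q')): buffer="qeaqwqqce" (len 9), cursors c1@1 c2@4 c3@7 c4@7, authorship 1..2.34..

Answer: qeaqwqqce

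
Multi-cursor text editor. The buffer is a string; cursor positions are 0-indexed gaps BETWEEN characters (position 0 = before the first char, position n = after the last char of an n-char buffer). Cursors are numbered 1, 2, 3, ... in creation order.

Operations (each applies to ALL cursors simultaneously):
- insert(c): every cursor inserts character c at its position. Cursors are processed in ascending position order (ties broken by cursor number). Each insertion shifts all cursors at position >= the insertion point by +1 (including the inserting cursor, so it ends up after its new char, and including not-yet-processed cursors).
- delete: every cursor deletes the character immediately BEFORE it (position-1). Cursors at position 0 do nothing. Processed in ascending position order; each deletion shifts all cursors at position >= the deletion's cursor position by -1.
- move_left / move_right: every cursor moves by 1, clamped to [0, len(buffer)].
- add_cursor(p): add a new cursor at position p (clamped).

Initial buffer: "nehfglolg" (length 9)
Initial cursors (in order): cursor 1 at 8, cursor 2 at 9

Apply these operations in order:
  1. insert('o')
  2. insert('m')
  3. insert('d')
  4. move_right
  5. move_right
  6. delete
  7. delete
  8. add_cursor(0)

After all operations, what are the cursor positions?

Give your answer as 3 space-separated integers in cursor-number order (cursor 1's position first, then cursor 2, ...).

After op 1 (insert('o')): buffer="nehfglologo" (len 11), cursors c1@9 c2@11, authorship ........1.2
After op 2 (insert('m')): buffer="nehfglolomgom" (len 13), cursors c1@10 c2@13, authorship ........11.22
After op 3 (insert('d')): buffer="nehfglolomdgomd" (len 15), cursors c1@11 c2@15, authorship ........111.222
After op 4 (move_right): buffer="nehfglolomdgomd" (len 15), cursors c1@12 c2@15, authorship ........111.222
After op 5 (move_right): buffer="nehfglolomdgomd" (len 15), cursors c1@13 c2@15, authorship ........111.222
After op 6 (delete): buffer="nehfglolomdgm" (len 13), cursors c1@12 c2@13, authorship ........111.2
After op 7 (delete): buffer="nehfglolomd" (len 11), cursors c1@11 c2@11, authorship ........111
After op 8 (add_cursor(0)): buffer="nehfglolomd" (len 11), cursors c3@0 c1@11 c2@11, authorship ........111

Answer: 11 11 0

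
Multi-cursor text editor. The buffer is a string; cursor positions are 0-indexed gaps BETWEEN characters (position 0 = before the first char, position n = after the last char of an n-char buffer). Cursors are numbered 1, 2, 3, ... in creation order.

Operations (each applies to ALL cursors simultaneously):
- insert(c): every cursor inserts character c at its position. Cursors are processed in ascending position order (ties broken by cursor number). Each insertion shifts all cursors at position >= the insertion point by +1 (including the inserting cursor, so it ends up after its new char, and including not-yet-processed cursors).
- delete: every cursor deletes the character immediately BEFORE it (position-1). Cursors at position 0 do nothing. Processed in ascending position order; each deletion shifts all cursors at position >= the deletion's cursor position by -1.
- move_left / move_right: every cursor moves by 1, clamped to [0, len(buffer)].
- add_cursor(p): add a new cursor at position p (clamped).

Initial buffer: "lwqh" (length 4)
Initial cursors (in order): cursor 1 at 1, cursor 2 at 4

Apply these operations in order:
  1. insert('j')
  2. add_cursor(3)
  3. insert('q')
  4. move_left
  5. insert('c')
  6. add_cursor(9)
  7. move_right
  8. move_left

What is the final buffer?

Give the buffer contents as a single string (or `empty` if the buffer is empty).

Answer: ljcqwcqqhjcq

Derivation:
After op 1 (insert('j')): buffer="ljwqhj" (len 6), cursors c1@2 c2@6, authorship .1...2
After op 2 (add_cursor(3)): buffer="ljwqhj" (len 6), cursors c1@2 c3@3 c2@6, authorship .1...2
After op 3 (insert('q')): buffer="ljqwqqhjq" (len 9), cursors c1@3 c3@5 c2@9, authorship .11.3..22
After op 4 (move_left): buffer="ljqwqqhjq" (len 9), cursors c1@2 c3@4 c2@8, authorship .11.3..22
After op 5 (insert('c')): buffer="ljcqwcqqhjcq" (len 12), cursors c1@3 c3@6 c2@11, authorship .111.33..222
After op 6 (add_cursor(9)): buffer="ljcqwcqqhjcq" (len 12), cursors c1@3 c3@6 c4@9 c2@11, authorship .111.33..222
After op 7 (move_right): buffer="ljcqwcqqhjcq" (len 12), cursors c1@4 c3@7 c4@10 c2@12, authorship .111.33..222
After op 8 (move_left): buffer="ljcqwcqqhjcq" (len 12), cursors c1@3 c3@6 c4@9 c2@11, authorship .111.33..222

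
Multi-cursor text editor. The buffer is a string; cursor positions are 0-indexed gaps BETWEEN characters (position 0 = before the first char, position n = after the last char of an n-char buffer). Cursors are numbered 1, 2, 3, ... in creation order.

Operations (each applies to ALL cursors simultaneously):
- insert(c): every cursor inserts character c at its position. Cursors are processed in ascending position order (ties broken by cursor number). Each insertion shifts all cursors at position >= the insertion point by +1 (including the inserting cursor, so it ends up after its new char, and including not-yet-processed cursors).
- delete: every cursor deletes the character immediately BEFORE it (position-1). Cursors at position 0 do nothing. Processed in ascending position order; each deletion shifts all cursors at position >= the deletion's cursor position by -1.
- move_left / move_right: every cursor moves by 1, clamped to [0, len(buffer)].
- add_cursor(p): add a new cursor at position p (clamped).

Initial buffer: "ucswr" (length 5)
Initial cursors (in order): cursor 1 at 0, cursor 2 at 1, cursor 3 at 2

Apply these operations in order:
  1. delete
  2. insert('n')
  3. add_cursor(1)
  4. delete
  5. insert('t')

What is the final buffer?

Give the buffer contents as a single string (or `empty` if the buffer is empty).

After op 1 (delete): buffer="swr" (len 3), cursors c1@0 c2@0 c3@0, authorship ...
After op 2 (insert('n')): buffer="nnnswr" (len 6), cursors c1@3 c2@3 c3@3, authorship 123...
After op 3 (add_cursor(1)): buffer="nnnswr" (len 6), cursors c4@1 c1@3 c2@3 c3@3, authorship 123...
After op 4 (delete): buffer="swr" (len 3), cursors c1@0 c2@0 c3@0 c4@0, authorship ...
After op 5 (insert('t')): buffer="ttttswr" (len 7), cursors c1@4 c2@4 c3@4 c4@4, authorship 1234...

Answer: ttttswr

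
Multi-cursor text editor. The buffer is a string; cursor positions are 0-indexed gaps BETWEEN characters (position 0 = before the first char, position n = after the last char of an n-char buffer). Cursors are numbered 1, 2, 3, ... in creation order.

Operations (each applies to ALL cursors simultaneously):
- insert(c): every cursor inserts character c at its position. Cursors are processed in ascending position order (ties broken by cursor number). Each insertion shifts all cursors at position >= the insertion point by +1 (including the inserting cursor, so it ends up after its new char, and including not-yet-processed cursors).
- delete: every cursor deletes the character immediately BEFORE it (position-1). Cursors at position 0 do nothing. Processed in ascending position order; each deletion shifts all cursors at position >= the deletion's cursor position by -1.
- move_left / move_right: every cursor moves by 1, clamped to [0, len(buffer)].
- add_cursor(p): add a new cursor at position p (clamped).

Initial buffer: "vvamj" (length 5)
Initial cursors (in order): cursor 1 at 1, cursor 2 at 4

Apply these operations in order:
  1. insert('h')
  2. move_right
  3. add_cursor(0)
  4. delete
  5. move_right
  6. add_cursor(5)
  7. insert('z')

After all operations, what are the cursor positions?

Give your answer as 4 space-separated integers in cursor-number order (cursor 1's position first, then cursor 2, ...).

Answer: 5 9 2 9

Derivation:
After op 1 (insert('h')): buffer="vhvamhj" (len 7), cursors c1@2 c2@6, authorship .1...2.
After op 2 (move_right): buffer="vhvamhj" (len 7), cursors c1@3 c2@7, authorship .1...2.
After op 3 (add_cursor(0)): buffer="vhvamhj" (len 7), cursors c3@0 c1@3 c2@7, authorship .1...2.
After op 4 (delete): buffer="vhamh" (len 5), cursors c3@0 c1@2 c2@5, authorship .1..2
After op 5 (move_right): buffer="vhamh" (len 5), cursors c3@1 c1@3 c2@5, authorship .1..2
After op 6 (add_cursor(5)): buffer="vhamh" (len 5), cursors c3@1 c1@3 c2@5 c4@5, authorship .1..2
After op 7 (insert('z')): buffer="vzhazmhzz" (len 9), cursors c3@2 c1@5 c2@9 c4@9, authorship .31.1.224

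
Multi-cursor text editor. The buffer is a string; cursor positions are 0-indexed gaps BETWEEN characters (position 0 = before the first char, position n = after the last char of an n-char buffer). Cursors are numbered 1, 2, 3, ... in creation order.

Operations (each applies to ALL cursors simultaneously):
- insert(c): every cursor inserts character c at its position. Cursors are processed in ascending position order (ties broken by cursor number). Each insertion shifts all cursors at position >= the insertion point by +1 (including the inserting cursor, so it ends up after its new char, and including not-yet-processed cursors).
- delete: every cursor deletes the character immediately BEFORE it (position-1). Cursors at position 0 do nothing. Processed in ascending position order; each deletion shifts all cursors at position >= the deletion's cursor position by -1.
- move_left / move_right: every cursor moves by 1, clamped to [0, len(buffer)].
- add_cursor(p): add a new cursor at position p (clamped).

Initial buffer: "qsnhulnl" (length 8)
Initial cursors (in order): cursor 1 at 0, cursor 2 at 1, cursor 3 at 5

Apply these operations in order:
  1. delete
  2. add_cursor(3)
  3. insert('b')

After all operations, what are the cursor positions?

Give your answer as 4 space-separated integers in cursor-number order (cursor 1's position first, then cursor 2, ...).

Answer: 2 2 7 7

Derivation:
After op 1 (delete): buffer="snhlnl" (len 6), cursors c1@0 c2@0 c3@3, authorship ......
After op 2 (add_cursor(3)): buffer="snhlnl" (len 6), cursors c1@0 c2@0 c3@3 c4@3, authorship ......
After op 3 (insert('b')): buffer="bbsnhbblnl" (len 10), cursors c1@2 c2@2 c3@7 c4@7, authorship 12...34...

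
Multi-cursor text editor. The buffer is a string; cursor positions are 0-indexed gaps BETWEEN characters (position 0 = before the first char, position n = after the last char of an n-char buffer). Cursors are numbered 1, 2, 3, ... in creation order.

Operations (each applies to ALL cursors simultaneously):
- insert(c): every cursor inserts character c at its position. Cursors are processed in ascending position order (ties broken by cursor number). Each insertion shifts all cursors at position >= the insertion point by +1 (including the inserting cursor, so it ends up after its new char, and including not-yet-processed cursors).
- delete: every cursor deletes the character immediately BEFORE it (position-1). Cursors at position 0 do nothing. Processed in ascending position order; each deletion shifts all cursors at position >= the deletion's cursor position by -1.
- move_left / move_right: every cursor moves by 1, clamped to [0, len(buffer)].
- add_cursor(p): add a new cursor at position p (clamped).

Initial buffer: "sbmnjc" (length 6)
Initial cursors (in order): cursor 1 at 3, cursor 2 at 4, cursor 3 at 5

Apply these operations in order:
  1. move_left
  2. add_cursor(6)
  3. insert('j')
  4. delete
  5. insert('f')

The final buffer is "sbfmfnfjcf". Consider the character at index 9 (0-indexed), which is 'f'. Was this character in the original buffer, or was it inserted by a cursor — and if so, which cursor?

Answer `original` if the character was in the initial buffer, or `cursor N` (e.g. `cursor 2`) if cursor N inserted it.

Answer: cursor 4

Derivation:
After op 1 (move_left): buffer="sbmnjc" (len 6), cursors c1@2 c2@3 c3@4, authorship ......
After op 2 (add_cursor(6)): buffer="sbmnjc" (len 6), cursors c1@2 c2@3 c3@4 c4@6, authorship ......
After op 3 (insert('j')): buffer="sbjmjnjjcj" (len 10), cursors c1@3 c2@5 c3@7 c4@10, authorship ..1.2.3..4
After op 4 (delete): buffer="sbmnjc" (len 6), cursors c1@2 c2@3 c3@4 c4@6, authorship ......
After op 5 (insert('f')): buffer="sbfmfnfjcf" (len 10), cursors c1@3 c2@5 c3@7 c4@10, authorship ..1.2.3..4
Authorship (.=original, N=cursor N): . . 1 . 2 . 3 . . 4
Index 9: author = 4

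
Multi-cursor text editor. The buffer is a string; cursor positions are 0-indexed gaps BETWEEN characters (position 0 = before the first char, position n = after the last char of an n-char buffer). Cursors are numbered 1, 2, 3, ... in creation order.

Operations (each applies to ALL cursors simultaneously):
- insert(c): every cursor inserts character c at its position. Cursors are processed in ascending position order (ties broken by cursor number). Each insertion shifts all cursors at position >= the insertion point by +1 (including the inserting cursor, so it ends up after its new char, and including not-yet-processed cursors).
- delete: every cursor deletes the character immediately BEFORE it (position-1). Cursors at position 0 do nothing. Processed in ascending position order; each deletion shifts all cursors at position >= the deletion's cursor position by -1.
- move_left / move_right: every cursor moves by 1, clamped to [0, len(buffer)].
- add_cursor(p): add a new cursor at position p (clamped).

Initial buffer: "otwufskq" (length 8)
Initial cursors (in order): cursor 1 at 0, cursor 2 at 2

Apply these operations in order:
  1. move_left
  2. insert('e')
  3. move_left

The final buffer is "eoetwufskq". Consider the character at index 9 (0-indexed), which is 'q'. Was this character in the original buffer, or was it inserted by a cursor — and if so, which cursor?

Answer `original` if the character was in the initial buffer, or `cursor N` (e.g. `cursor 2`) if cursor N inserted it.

Answer: original

Derivation:
After op 1 (move_left): buffer="otwufskq" (len 8), cursors c1@0 c2@1, authorship ........
After op 2 (insert('e')): buffer="eoetwufskq" (len 10), cursors c1@1 c2@3, authorship 1.2.......
After op 3 (move_left): buffer="eoetwufskq" (len 10), cursors c1@0 c2@2, authorship 1.2.......
Authorship (.=original, N=cursor N): 1 . 2 . . . . . . .
Index 9: author = original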